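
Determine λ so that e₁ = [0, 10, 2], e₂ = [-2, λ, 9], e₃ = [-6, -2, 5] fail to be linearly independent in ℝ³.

The set is linearly dependent precisely when det[e₁; e₂; e₃] = 0.
Expanding, det = 12*λ - 432.
Solving 12*λ - 432 = 0 yields λ = 36.

λ = 36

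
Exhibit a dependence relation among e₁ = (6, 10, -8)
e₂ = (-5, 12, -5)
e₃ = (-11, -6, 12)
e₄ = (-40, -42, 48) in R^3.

Set up α₁e₁ + … + α₄e₄ = 0 and solve the homogeneous system.
One solution (up to scaling) is (3, 0, -2, 1).

3e₁ - 2e₃ + e₄ = 0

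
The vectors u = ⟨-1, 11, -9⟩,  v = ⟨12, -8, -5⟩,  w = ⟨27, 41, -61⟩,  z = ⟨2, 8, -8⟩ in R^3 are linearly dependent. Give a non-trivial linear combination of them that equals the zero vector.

Write the vectors as columns of a matrix and find a nonzero vector in its null space.
One solution (up to scaling) is (3, 2, -1, 3).

3u + 2v - w + 3z = 0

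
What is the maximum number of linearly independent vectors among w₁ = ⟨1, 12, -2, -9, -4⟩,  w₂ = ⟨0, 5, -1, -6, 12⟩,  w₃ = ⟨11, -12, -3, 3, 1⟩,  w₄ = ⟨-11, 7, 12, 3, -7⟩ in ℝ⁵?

Form the matrix with w₁, w₂, w₃, w₄ as columns and reduce.
The echelon form has 4 nonzero rows, so the rank is 4.

4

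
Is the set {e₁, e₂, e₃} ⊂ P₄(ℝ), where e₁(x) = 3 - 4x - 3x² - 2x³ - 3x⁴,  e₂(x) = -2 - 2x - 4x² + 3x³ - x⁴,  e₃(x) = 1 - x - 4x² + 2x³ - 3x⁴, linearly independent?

Write each element as a coordinate vector in ℝ⁵ using {1, x, …, x⁴}.
Place the vectors as rows of a 3×5 matrix and reduce to echelon form.
The reduction yields 3 nonzero rows, so the rank is 3.
Since rank = 3 (the number of vectors), the set is linearly independent.

linearly independent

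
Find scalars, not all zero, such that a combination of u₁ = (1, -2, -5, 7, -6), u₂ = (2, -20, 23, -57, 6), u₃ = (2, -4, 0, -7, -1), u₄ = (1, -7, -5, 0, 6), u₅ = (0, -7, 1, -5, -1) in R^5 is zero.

Set up α₁u₁ + … + α₅u₅ = 0 and solve the homogeneous system.
The free variable yields coefficients (3, 1, -3, 1, -3) (any nonzero multiple also works).

3u₁ + u₂ - 3u₃ + u₄ - 3u₅ = 0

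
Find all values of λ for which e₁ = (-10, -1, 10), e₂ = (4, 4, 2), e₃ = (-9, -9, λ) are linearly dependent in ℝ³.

λ = -9/2

The vectors are dependent exactly when the determinant of the matrix with rows e₁, e₂, e₃ vanishes.
Expanding, det = -36*λ - 162.
This vanishes exactly when λ = -9/2.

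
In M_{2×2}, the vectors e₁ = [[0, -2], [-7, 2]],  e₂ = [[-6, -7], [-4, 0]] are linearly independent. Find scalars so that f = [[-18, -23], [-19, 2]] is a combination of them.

f = e₁ + 3e₂

Take coordinate vectors relative to {E₁₁, E₁₂, E₂₁, E₂₂}.
Since e₁, e₂ are independent, the coefficients expressing f are uniquely determined by a linear system.
Back-substitution yields (a₁, a₂) = (1, 3).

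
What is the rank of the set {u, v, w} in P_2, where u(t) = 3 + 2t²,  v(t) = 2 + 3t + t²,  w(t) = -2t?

Pass to coordinate vectors with respect to the basis {1, t, t²}.
Form the matrix with u, v, w as columns and reduce.
Reduction leaves 3 leading entries, giving rank 3.

rank 3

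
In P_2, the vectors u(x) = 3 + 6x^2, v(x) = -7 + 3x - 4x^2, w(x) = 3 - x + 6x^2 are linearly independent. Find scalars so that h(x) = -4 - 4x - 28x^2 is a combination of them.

h = -4u - 2v - 2w

Work in coordinates with respect to the standard basis {1, x, x^2}.
Solve the system with u, v, w as columns and h as the right-hand side.
Row-reducing the augmented matrix gives the unique coefficients (c₁, c₂, c₃) = (-4, -2, -2).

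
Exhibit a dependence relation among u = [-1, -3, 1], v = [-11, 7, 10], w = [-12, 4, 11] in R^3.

Write the vectors as columns of a matrix and find a nonzero vector in its null space.
A generator of the null space is (1, 1, -1).

u + v - w = 0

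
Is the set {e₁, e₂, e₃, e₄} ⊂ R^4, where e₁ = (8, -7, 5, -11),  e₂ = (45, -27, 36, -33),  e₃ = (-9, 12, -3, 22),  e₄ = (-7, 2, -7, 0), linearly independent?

Place the vectors as rows of a 4×4 matrix and reduce to echelon form.
The reduction yields 2 nonzero rows, so the rank is 2.
Since rank 2 < 4, the set is linearly dependent.
Indeed 9e₁ - e₂ + 3e₃ = 0.

linearly dependent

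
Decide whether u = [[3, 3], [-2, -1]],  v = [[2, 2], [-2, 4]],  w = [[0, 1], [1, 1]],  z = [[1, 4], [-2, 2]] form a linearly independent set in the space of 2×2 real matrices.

Write each element as a coordinate vector in ℝ⁴ using {E₁₁, E₁₂, E₂₁, E₂₂}.
The matrix [u|v|w|z] has determinant -62.
A nonzero determinant means the columns are linearly independent.

linearly independent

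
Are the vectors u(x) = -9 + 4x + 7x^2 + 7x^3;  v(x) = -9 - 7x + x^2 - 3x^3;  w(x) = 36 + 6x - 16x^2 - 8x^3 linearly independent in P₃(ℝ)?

linearly dependent

Take coordinates with respect to the standard basis {1, x, …, x^3}.
Place the vectors as rows of a 3×4 matrix and reduce to echelon form.
The reduction yields 2 nonzero rows, so the rank is 2.
Since rank 2 < 3, the set is linearly dependent.
Indeed 2u + 2v + w = 0.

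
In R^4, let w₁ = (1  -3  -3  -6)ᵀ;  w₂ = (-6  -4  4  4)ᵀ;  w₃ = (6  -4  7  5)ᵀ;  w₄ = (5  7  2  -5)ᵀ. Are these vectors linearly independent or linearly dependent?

linearly independent

The matrix [w₁|w₂|w₃|w₄] has determinant 3840.
A nonzero determinant means the columns are linearly independent.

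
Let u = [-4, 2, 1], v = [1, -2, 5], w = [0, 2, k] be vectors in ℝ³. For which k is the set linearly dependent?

k = -7

The vectors are dependent exactly when the determinant of the matrix with rows u, v, w vanishes.
Cofactor expansion gives det = 6*k + 42.
This vanishes exactly when k = -7.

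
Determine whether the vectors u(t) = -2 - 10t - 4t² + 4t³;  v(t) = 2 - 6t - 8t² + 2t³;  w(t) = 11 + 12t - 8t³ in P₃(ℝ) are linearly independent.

linearly independent

Write each element as a coordinate vector in ℝ⁴ using {1, t, …, t³}.
Row-reduce the matrix whose columns are u, v, w.
The reduction yields 3 nonzero rows, so the rank is 3.
Since rank = 3 (the number of vectors), the set is linearly independent.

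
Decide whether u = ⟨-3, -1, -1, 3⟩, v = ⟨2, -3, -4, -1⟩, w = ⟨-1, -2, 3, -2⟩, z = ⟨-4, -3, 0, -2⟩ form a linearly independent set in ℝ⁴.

The matrix [u|v|w|z] has determinant -256.
A nonzero determinant means the columns are linearly independent.

linearly independent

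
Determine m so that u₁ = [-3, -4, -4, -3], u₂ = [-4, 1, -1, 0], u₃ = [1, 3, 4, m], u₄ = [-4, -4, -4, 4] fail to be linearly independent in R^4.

m = 28

Dependence holds iff the 4×4 matrix [u₁ u₂ u₃ u₄] is singular.
Cofactor expansion gives det = 8*m - 224.
Solving 8*m - 224 = 0 yields m = 28.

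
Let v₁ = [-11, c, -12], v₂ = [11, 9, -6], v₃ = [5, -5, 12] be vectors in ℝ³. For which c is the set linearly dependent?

c = 19/9

Dependence holds iff the 3×3 matrix [v₁ v₂ v₃] is singular.
The determinant works out to 342 - 162*c.
Solving 342 - 162*c = 0 yields c = 19/9.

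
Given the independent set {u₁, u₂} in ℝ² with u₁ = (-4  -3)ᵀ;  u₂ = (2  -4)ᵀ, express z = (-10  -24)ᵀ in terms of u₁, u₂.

z = 4u₁ + 3u₂

Set up the augmented matrix [u₁ | u₂ | z] and row-reduce.
Row-reducing the augmented matrix gives the unique coefficients (a₁, a₂) = (4, 3).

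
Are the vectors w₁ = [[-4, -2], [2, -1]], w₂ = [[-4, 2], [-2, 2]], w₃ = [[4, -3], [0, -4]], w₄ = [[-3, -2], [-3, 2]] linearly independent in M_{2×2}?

linearly independent

Take coordinates with respect to the standard basis {E₁₁, E₁₂, E₂₁, E₂₂}.
The matrix [w₁|w₂|w₃|w₄] has determinant 250.
A nonzero determinant means the columns are linearly independent.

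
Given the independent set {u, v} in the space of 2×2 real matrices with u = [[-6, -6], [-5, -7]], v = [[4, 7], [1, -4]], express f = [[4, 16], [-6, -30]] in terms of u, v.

f = 2u + 4v

Take coordinate vectors relative to {E₁₁, E₁₂, E₂₁, E₂₂}.
Since u, v are independent, the coefficients expressing f are uniquely determined by a linear system.
Row-reducing the augmented matrix gives the unique coefficients (a₁, a₂) = (2, 4).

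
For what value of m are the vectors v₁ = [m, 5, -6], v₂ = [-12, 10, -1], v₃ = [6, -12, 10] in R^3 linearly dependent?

m = -3/4

The vectors are dependent exactly when the determinant of the matrix with rows v₁, v₂, v₃ vanishes.
The determinant works out to 88*m + 66.
Solving 88*m + 66 = 0 yields m = -3/4.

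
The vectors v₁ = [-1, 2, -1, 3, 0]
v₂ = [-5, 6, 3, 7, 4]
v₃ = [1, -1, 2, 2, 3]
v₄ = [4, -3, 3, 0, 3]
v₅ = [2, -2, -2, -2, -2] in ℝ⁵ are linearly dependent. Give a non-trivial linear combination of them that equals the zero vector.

Set up α₁v₁ + … + α₅v₅ = 0 and solve the homogeneous system.
One solution (up to scaling) is (1, -1, 0, 0, -2).

v₁ - v₂ - 2v₅ = 0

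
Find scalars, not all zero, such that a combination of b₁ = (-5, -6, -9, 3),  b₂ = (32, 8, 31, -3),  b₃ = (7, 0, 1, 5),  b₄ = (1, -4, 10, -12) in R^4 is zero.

2b₁ + b₂ - 3b₃ - b₄ = 0

Write the vectors as columns of a matrix and find a nonzero vector in its null space.
The free variable yields coefficients (2, 1, -3, -1) (any nonzero multiple also works).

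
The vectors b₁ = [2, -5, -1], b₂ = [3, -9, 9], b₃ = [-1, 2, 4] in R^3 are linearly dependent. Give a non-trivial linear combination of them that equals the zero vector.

3b₁ - b₂ + 3b₃ = 0

Write the vectors as columns of a matrix and find a nonzero vector in its null space.
The free variable yields coefficients (3, -1, 3) (any nonzero multiple also works).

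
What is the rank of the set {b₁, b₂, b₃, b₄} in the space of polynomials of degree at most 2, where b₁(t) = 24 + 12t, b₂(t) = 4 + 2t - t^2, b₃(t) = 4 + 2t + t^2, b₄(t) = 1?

Represent each element by its coordinate vector in ℝ³.
Apply Gaussian elimination to the matrix whose rows are b₁, b₂, b₃, b₄.
There are 3 pivot columns, so rank = 3.
(With 4 elements in a 3-dimensional space the rank is at most 3.)

3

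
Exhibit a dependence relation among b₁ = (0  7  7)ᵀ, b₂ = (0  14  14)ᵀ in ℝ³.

Solve the homogeneous system with b₁, b₂ as columns by row-reducing the coefficient matrix.
One solution (up to scaling) is (2, -1).

2b₁ - b₂ = 0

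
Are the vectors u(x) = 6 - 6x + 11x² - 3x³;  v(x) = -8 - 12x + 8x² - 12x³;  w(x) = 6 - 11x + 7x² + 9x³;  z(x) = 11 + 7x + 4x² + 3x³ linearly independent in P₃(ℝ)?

linearly independent

Take coordinates with respect to the standard basis {1, x, …, x³}.
Place the vectors as rows of a 4×4 matrix and reduce to echelon form.
The reduction yields 4 nonzero rows, so the rank is 4.
Since rank = 4 (the number of vectors), the set is linearly independent.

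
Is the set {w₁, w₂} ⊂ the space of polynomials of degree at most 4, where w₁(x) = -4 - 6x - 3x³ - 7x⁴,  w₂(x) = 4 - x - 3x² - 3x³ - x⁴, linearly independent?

Write each element as a coordinate vector in ℝ⁵ using {1, x, …, x⁴}.
Place the vectors as rows of a 2×5 matrix and reduce to echelon form.
The reduction yields 2 nonzero rows, so the rank is 2.
Since rank = 2 (the number of vectors), the set is linearly independent.

linearly independent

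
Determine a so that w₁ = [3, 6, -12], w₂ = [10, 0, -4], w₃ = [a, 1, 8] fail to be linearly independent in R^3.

a = -49/2

The vectors are dependent exactly when the determinant of the matrix with rows w₁, w₂, w₃ vanishes.
Cofactor expansion gives det = -24*a - 588.
This vanishes exactly when a = -49/2.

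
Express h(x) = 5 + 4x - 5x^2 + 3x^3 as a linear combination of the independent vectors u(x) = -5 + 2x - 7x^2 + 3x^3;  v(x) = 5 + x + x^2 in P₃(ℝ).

h = u + 2v

Work in coordinates with respect to the standard basis {1, x, …, x^3}.
Set up the augmented matrix [u | v | h] and row-reduce.
Back-substitution yields (a₁, a₂) = (1, 2).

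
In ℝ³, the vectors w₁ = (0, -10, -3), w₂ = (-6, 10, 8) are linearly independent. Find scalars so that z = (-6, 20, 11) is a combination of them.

Solve the system with w₁, w₂ as columns and z as the right-hand side.
Back-substitution yields (c₁, c₂) = (-1, 1).

z = -w₁ + w₂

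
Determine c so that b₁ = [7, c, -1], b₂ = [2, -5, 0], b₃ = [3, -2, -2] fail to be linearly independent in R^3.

c = -59/4

Dependence holds iff the 3×3 matrix [b₁ b₂ b₃] is singular.
Cofactor expansion gives det = 4*c + 59.
Solving 4*c + 59 = 0 yields c = -59/4.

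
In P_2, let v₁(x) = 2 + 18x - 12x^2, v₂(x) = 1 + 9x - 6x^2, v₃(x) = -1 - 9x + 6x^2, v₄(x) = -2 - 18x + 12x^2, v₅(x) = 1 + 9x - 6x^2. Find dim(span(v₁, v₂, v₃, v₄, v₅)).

dim = 1

Represent each element by its coordinate vector in ℝ³.
Row-reduce the 5×3 matrix with these as rows.
Reduction leaves 1 leading entry, giving rank 1.
(With 5 elements in a 3-dimensional space the rank is at most 3.)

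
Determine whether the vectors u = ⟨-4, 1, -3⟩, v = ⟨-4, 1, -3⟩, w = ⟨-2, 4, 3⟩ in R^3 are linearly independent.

Two of the vectors are equal, giving an immediate dependence.

linearly dependent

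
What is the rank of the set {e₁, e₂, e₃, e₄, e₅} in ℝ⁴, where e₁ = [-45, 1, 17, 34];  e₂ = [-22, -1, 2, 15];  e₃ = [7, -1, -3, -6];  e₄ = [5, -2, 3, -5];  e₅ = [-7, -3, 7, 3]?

3

Row-reduce the 5×4 matrix with these as rows.
Reduction leaves 3 leading entries, giving rank 3.
(With 5 elements in a 4-dimensional space the rank is at most 4.)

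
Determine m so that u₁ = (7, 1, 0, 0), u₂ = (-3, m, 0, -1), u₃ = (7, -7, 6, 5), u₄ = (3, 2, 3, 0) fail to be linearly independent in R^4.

Place the vectors as rows of a 4×4 matrix; dependence ⇔ determinant zero.
The determinant works out to 189 - 105*m.
This vanishes exactly when m = 9/5.

m = 9/5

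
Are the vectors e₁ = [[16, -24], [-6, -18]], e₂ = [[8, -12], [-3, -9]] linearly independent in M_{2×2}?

linearly dependent

Write each element as a coordinate vector in ℝ⁴ using {E₁₁, E₁₂, E₂₁, E₂₂}.
One vector is a scalar multiple of another, so the set is dependent.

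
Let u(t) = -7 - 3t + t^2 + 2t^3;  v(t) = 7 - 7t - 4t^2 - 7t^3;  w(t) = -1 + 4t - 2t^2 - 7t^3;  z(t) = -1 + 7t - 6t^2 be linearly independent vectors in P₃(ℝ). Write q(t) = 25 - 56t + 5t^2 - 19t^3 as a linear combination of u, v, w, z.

Take coordinate vectors relative to {1, t, …, t^3}.
Since u, v, w, z are independent, the coefficients expressing q are uniquely determined by a linear system.
Back-substitution yields (α₁, …, α₄) = (1, 4, -1, -3).

q = u + 4v - w - 3z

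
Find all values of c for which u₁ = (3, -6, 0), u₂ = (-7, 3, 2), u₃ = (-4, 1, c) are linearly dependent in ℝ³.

c = 14/11

The set is linearly dependent precisely when det[u₁; u₂; u₃] = 0.
Expanding, det = 42 - 33*c.
This vanishes exactly when c = 14/11.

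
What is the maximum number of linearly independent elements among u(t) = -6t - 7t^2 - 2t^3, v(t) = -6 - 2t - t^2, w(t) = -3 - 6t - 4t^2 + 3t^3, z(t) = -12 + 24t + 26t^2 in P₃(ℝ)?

3

Represent each element by its coordinate vector in ℝ⁴.
Apply Gaussian elimination to the matrix whose rows are u, v, w, z.
Reduction leaves 3 leading entries, giving rank 3.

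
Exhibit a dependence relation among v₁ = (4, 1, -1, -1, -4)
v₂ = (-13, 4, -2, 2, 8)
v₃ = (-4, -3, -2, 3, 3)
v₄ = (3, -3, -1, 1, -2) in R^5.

Write the vectors as columns of a matrix and find a nonzero vector in its null space.
The free variable yields coefficients (1, -1, 2, -3) (any nonzero multiple also works).

v₁ - v₂ + 2v₃ - 3v₄ = 0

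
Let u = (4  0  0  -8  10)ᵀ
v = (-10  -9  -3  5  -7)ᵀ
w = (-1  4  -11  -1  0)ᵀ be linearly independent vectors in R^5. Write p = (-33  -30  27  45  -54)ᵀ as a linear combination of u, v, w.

Set up the augmented matrix [u | v | w | p] and row-reduce.
Back-substitution yields (a₁, a₂, a₃) = (-4, 2, -3).

p = -4u + 2v - 3w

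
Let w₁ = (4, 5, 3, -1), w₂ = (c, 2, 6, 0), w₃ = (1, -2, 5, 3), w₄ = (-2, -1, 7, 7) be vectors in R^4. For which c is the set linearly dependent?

c = 39/7

The set is linearly dependent precisely when det[w₁; w₂; w₃; w₄] = 0.
Expanding, det = 624 - 112*c.
This vanishes exactly when c = 39/7.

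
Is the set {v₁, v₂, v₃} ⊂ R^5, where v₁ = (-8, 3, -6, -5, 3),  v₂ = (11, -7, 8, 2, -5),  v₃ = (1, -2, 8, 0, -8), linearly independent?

Row-reduce the matrix whose columns are v₁, v₂, v₃.
The reduction yields 3 nonzero rows, so the rank is 3.
Since rank = 3 (the number of vectors), the set is linearly independent.

linearly independent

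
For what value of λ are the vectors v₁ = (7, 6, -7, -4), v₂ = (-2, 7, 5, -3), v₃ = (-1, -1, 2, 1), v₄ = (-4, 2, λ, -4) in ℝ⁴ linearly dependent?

The set is linearly dependent precisely when det[v₁; v₂; v₃; v₄] = 0.
Cofactor expansion gives det = -22*λ - 108.
Setting this to zero gives λ = -54/11.

λ = -54/11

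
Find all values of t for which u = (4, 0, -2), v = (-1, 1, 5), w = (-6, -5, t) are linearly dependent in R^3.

t = -39/2

Dependence holds iff the 3×3 matrix [u v w] is singular.
Expanding, det = 4*t + 78.
Solving 4*t + 78 = 0 yields t = -39/2.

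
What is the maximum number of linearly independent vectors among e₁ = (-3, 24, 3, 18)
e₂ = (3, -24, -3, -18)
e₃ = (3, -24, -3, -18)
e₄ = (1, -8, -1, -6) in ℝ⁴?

1

Row-reduce the 4×4 matrix with these as rows.
Exactly 1 pivot survives; hence the rank is 1.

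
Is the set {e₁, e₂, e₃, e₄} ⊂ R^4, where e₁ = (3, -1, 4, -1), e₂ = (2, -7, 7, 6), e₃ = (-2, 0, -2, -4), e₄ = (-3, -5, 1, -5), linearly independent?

Row-reduce the matrix whose columns are e₁, e₂, e₃, e₄.
The reduction yields 4 nonzero rows, so the rank is 4.
Since rank = 4 (the number of vectors), the set is linearly independent.

linearly independent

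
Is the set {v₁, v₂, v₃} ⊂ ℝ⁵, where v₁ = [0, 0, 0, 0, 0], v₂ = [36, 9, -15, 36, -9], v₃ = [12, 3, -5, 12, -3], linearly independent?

One of the vectors is the zero vector, so the set is linearly dependent.

linearly dependent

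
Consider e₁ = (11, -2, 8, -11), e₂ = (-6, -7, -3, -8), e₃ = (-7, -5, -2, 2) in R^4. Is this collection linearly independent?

linearly independent

Place the vectors as rows of a 3×4 matrix and reduce to echelon form.
The reduction yields 3 nonzero rows, so the rank is 3.
Since rank = 3 (the number of vectors), the set is linearly independent.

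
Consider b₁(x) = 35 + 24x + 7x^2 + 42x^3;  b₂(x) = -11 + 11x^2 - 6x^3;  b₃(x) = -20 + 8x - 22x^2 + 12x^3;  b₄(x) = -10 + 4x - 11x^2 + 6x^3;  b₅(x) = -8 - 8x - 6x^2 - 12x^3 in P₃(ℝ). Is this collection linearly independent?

linearly dependent

Write each element as a coordinate vector in ℝ⁴ using {1, x, …, x^3}.
There are 5 vectors in a 4-dimensional space, so they cannot be linearly independent.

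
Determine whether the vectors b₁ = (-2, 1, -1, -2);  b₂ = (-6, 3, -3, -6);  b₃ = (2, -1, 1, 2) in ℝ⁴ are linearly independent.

Place the vectors as rows of a 3×4 matrix and reduce to echelon form.
The reduction yields 1 nonzero row, so the rank is 1.
Since rank 1 < 3, the set is linearly dependent.

linearly dependent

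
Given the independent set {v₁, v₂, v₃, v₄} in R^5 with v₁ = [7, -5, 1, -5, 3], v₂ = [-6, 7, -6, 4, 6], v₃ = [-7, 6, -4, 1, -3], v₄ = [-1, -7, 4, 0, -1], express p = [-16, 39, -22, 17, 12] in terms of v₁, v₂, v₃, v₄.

p = -2v₁ + 2v₂ - v₃ - 3v₄

Set up the augmented matrix [v₁ | v₂ | v₃ | v₄ | p] and row-reduce.
The system has the unique solution (a₁, …, a₄) = (-2, 2, -1, -3).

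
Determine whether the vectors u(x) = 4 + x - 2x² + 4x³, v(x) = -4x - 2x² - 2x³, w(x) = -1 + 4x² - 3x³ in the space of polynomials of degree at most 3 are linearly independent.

Take coordinates with respect to the standard basis {1, x, …, x³}.
Row-reduce the matrix whose columns are u, v, w.
The reduction yields 3 nonzero rows, so the rank is 3.
Since rank = 3 (the number of vectors), the set is linearly independent.

linearly independent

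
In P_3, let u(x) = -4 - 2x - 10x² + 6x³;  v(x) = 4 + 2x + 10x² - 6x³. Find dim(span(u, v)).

dim = 1

Represent each element by its coordinate vector in ℝ⁴.
Row-reduce the 2×4 matrix with these as rows.
There is 1 pivot column, so rank = 1.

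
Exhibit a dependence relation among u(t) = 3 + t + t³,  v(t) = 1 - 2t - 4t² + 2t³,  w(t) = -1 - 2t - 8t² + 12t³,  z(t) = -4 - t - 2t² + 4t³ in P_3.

Pass to coordinate vectors relative to the basis {1, t, …, t³}.
Set up α₁u + … + α₄z = 0 and solve the homogeneous system.
The free variable yields coefficients (2, 1, -1, 2) (any nonzero multiple also works).

2u + v - w + 2z = 0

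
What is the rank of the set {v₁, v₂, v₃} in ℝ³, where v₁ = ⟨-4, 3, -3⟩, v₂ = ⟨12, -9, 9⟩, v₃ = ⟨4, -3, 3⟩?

1

Apply Gaussian elimination to the matrix whose rows are v₁, v₂, v₃.
Reduction leaves 1 leading entry, giving rank 1.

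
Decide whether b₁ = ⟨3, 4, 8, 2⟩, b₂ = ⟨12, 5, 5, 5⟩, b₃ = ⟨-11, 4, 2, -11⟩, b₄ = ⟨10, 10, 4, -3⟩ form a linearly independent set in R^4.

linearly dependent

Form the 4×4 matrix with these as columns; its determinant is 0.
A zero determinant means the columns are linearly dependent.
Indeed b₁ - 2b₂ - b₃ + b₄ = 0.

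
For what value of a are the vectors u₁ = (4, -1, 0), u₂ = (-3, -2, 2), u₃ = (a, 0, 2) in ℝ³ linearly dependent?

a = -11

The set is linearly dependent precisely when det[u₁; u₂; u₃] = 0.
Cofactor expansion gives det = -2*a - 22.
Solving -2*a - 22 = 0 yields a = -11.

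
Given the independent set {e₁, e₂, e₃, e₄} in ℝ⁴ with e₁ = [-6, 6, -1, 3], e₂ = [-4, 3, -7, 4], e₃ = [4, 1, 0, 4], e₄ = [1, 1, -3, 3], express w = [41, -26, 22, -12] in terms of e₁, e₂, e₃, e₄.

Since e₁, e₂, e₃, e₄ are independent, the coefficients expressing w are uniquely determined by a linear system.
Back-substitution yields (α₁, …, α₄) = (-3, -4, 1, 3).

w = -3e₁ - 4e₂ + e₃ + 3e₄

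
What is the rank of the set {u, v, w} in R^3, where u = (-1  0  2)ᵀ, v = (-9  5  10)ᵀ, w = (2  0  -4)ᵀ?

rank 2

Put the 3×3 matrix [u|v|w] into echelon form.
There are 2 pivot columns, so rank = 2.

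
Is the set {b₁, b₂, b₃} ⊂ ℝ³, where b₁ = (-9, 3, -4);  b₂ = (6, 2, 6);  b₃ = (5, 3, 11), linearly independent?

Row-reduce the matrix whose columns are b₁, b₂, b₃.
The reduction yields 3 nonzero rows, so the rank is 3.
Since rank = 3 (the number of vectors), the set is linearly independent.

linearly independent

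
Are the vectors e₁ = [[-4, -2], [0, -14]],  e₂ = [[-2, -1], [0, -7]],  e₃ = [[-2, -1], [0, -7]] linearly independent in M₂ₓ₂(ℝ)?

Write each element as a coordinate vector in ℝ⁴ using {E₁₁, E₁₂, E₂₁, E₂₂}.
Place the vectors as rows of a 3×4 matrix and reduce to echelon form.
The reduction yields 1 nonzero row, so the rank is 1.
Since rank 1 < 3, the set is linearly dependent.
Indeed e₁ - 2e₂ = 0.

linearly dependent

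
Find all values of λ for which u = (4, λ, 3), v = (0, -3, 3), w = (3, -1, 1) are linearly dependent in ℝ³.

λ = -3

The set is linearly dependent precisely when det[u; v; w] = 0.
Cofactor expansion gives det = 9*λ + 27.
Setting this to zero gives λ = -3.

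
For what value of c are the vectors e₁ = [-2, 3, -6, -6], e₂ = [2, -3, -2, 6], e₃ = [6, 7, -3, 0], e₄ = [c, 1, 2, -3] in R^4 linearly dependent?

Dependence holds iff the 4×4 matrix [e₁ e₂ e₃ e₄] is singular.
The determinant works out to 336*c + 480.
Setting this to zero gives c = -10/7.

c = -10/7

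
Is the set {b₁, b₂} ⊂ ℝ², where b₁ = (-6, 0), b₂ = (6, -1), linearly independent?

The matrix [b₁|b₂] has determinant 6.
A nonzero determinant means the columns are linearly independent.

linearly independent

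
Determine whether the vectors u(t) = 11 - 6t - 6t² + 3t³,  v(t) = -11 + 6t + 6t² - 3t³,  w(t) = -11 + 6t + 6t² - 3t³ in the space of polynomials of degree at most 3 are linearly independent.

Take coordinates with respect to the standard basis {1, t, …, t³}.
Place the vectors as rows of a 3×4 matrix and reduce to echelon form.
The reduction yields 1 nonzero row, so the rank is 1.
Since rank 1 < 3, the set is linearly dependent.

linearly dependent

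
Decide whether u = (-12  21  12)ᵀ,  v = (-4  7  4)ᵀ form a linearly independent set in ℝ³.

Place the vectors as rows of a 2×3 matrix and reduce to echelon form.
The reduction yields 1 nonzero row, so the rank is 1.
Since rank 1 < 2, the set is linearly dependent.

linearly dependent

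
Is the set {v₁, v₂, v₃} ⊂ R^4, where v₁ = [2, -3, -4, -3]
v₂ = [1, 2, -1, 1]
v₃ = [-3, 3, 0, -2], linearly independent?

linearly independent

Place the vectors as rows of a 3×4 matrix and reduce to echelon form.
The reduction yields 3 nonzero rows, so the rank is 3.
Since rank = 3 (the number of vectors), the set is linearly independent.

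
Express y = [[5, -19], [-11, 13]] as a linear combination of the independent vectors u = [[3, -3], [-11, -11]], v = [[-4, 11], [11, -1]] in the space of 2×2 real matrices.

Identify each element with its coordinate vector in ℝ⁴ via {E₁₁, E₁₂, E₂₁, E₂₂}.
Since u, v are independent, the coefficients expressing y are uniquely determined by a linear system.
The system has the unique solution (α₁, α₂) = (-1, -2).

y = -u - 2v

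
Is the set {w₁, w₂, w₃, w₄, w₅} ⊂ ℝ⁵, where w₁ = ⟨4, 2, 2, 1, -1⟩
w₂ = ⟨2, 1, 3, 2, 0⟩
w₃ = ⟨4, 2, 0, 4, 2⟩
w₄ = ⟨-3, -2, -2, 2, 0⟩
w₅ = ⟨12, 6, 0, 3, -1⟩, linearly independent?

linearly dependent

Form the 5×5 matrix with these as columns; its determinant is 0.
A zero determinant means the columns are linearly dependent.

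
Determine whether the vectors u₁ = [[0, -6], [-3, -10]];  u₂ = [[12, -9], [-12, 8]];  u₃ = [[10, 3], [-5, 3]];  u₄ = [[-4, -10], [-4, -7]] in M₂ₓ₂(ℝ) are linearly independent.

linearly independent

Take coordinates with respect to the standard basis {E₁₁, E₁₂, E₂₁, E₂₂}.
The matrix [u₁|u₂|u₃|u₄] has determinant -2598.
A nonzero determinant means the columns are linearly independent.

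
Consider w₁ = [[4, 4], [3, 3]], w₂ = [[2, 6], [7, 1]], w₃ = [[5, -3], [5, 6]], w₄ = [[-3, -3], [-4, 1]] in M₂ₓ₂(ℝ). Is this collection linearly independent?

linearly independent

Take coordinates with respect to the standard basis {E₁₁, E₁₂, E₂₁, E₂₂}.
The matrix [w₁|w₂|w₃|w₄] has determinant 672.
A nonzero determinant means the columns are linearly independent.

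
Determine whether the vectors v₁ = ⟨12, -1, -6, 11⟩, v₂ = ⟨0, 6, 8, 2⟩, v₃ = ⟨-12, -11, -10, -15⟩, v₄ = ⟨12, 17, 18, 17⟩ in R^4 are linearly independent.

The matrix [v₁|v₂|v₃|v₄] has determinant 0.
A zero determinant means the columns are linearly dependent.
Indeed v₁ + 2v₂ + v₃ = 0.

linearly dependent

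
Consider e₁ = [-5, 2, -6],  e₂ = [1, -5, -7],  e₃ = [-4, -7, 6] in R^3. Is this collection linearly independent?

The matrix [e₁|e₂|e₃] has determinant 601.
A nonzero determinant means the columns are linearly independent.

linearly independent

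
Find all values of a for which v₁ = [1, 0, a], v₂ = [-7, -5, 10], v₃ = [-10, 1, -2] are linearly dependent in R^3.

a = 0

The vectors are dependent exactly when the determinant of the matrix with rows v₁, v₂, v₃ vanishes.
Expanding, det = -57*a.
This vanishes exactly when a = 0.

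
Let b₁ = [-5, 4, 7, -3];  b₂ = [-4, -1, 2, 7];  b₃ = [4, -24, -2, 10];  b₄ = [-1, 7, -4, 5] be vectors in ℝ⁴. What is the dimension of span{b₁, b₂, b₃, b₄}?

dim = 3

Put the 4×4 matrix [b₁|b₂|b₃|b₄] into echelon form.
The echelon form has 3 nonzero rows, so the rank is 3.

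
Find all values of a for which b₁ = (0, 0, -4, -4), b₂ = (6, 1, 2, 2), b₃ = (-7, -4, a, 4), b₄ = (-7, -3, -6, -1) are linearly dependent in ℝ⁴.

Place the vectors as rows of a 4×4 matrix; dependence ⇔ determinant zero.
The determinant works out to 44*a + 164.
Setting this to zero gives a = -41/11.

a = -41/11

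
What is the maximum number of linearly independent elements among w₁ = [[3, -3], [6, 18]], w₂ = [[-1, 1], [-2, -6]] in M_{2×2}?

1

Pass to coordinate vectors with respect to the basis {E₁₁, E₁₂, E₂₁, E₂₂}.
Put the 4×2 matrix [w₁|w₂] into echelon form.
There is 1 pivot column, so rank = 1.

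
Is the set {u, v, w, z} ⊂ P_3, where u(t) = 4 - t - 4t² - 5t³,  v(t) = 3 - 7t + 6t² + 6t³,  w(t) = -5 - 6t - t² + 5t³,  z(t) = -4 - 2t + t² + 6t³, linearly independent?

Write each element as a coordinate vector in ℝ⁴ using {1, t, …, t³}.
Row-reduce the matrix whose columns are u, v, w, z.
The reduction yields 4 nonzero rows, so the rank is 4.
Since rank = 4 (the number of vectors), the set is linearly independent.

linearly independent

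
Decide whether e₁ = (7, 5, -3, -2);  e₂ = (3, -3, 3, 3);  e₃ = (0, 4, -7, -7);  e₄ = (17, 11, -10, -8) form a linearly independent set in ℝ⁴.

Form the 4×4 matrix with these as columns; its determinant is 0.
A zero determinant means the columns are linearly dependent.

linearly dependent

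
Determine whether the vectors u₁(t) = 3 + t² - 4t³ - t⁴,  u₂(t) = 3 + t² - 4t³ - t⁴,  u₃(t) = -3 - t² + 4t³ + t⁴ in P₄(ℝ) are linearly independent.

linearly dependent

Take coordinates with respect to the standard basis {1, t, …, t⁴}.
Row-reduce the matrix whose columns are u₁, u₂, u₃.
The reduction yields 1 nonzero row, so the rank is 1.
Since rank 1 < 3, the set is linearly dependent.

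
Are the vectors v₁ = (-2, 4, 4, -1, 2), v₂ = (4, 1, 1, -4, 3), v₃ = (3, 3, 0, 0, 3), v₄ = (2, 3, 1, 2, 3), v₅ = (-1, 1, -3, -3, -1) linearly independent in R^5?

linearly independent

Place the vectors as rows of a 5×5 matrix and reduce to echelon form.
The reduction yields 5 nonzero rows, so the rank is 5.
Since rank = 5 (the number of vectors), the set is linearly independent.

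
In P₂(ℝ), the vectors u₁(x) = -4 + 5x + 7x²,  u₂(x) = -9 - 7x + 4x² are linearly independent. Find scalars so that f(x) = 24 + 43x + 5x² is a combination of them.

f = 3u₁ - 4u₂

Work in coordinates with respect to the standard basis {1, x, x²}.
Solve the system with u₁, u₂ as columns and f as the right-hand side.
The system has the unique solution (c₁, c₂) = (3, -4).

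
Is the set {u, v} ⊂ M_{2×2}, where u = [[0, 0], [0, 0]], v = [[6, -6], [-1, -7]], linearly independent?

linearly dependent

Take coordinates with respect to the standard basis {E₁₁, E₁₂, E₂₁, E₂₂}.
One of the vectors is the zero vector, so the set is linearly dependent.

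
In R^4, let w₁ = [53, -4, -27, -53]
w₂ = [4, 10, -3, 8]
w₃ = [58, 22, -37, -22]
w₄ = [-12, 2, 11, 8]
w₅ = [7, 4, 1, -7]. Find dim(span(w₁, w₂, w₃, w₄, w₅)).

3

Apply Gaussian elimination to the matrix whose rows are w₁, w₂, w₃, w₄, w₅.
There are 3 pivot columns, so rank = 3.
(With 5 elements in a 4-dimensional space the rank is at most 4.)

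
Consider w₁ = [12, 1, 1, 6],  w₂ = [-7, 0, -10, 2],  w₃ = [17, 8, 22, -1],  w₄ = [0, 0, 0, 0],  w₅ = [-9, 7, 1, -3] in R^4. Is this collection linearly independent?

linearly dependent

There are 5 vectors in a 4-dimensional space, so they cannot be linearly independent.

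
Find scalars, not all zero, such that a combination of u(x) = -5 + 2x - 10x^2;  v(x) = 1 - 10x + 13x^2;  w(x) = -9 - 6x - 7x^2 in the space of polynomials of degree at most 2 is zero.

Pass to coordinate vectors relative to the basis {1, x, x^2}.
Row-reduce the matrix with u, v, w as columns; the null space gives the coefficients.
One solution (up to scaling) is (2, 1, -1).

2u + v - w = 0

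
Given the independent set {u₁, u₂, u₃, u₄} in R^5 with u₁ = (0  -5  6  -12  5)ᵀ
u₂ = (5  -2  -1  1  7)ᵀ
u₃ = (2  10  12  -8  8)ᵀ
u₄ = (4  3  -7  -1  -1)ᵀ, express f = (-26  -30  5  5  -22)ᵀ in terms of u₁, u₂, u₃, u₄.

Set up the augmented matrix [u₁ | u₂ | u₃ | u₄ | f] and row-reduce.
Row-reducing the augmented matrix gives the unique coefficients (α₁, …, α₄) = (1, -2, -2, -3).

f = u₁ - 2u₂ - 2u₃ - 3u₄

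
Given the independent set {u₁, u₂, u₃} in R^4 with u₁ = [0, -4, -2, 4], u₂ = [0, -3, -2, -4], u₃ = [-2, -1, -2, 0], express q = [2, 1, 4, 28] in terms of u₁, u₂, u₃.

Set up the augmented matrix [u₁ | u₂ | u₃ | q] and row-reduce.
Row-reducing the augmented matrix gives the unique coefficients (a₁, a₂, a₃) = (3, -4, -1).

q = 3u₁ - 4u₂ - u₃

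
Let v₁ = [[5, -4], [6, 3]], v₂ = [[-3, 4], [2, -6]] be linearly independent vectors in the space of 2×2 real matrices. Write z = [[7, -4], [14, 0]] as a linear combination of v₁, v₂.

z = 2v₁ + v₂

Take coordinate vectors relative to {E₁₁, E₁₂, E₂₁, E₂₂}.
Write z = a₁v₁ + a₂v₂ and equate components.
Back-substitution yields (a₁, a₂) = (2, 1).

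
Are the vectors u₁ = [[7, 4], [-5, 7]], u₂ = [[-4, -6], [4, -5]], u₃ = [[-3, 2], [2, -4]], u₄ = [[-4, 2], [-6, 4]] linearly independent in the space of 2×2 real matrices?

linearly independent

Write each element as a coordinate vector in ℝ⁴ using {E₁₁, E₁₂, E₂₁, E₂₂}.
Row-reduce the matrix whose columns are u₁, u₂, u₃, u₄.
The reduction yields 4 nonzero rows, so the rank is 4.
Since rank = 4 (the number of vectors), the set is linearly independent.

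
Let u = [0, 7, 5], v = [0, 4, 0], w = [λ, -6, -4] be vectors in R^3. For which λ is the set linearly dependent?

Dependence holds iff the 3×3 matrix [u v w] is singular.
The determinant works out to -20*λ.
This vanishes exactly when λ = 0.

λ = 0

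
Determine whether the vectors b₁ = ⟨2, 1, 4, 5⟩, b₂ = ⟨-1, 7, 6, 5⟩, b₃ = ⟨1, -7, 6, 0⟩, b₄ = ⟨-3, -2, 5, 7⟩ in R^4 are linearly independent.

Place the vectors as rows of a 4×4 matrix and reduce to echelon form.
The reduction yields 4 nonzero rows, so the rank is 4.
Since rank = 4 (the number of vectors), the set is linearly independent.

linearly independent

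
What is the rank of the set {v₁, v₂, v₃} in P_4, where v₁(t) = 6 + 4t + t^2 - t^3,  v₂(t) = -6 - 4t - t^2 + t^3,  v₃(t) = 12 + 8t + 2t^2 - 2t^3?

Use coordinates relative to {1, t, …, t^4}.
Apply Gaussian elimination to the matrix whose rows are v₁, v₂, v₃.
Reduction leaves 1 leading entry, giving rank 1.

rank 1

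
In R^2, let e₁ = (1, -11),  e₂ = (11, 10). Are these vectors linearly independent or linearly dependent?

linearly independent

Form the 2×2 matrix with these as columns; its determinant is 131.
A nonzero determinant means the columns are linearly independent.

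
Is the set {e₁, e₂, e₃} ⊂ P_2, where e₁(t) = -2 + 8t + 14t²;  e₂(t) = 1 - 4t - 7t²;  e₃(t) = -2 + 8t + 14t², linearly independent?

linearly dependent

Take coordinates with respect to the standard basis {1, t, t²}.
Place the vectors as rows of a 3×3 matrix and reduce to echelon form.
The reduction yields 1 nonzero row, so the rank is 1.
Since rank 1 < 3, the set is linearly dependent.
Indeed e₁ + 2e₂ = 0.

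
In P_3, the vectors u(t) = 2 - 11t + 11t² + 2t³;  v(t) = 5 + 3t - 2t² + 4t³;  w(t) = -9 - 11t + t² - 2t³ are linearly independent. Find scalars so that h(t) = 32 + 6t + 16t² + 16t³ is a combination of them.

Work in coordinates with respect to the standard basis {1, t, …, t³}.
Set up the augmented matrix [u | v | w | h] and row-reduce.
Back-substitution yields (c₁, c₂, c₃) = (2, 2, -2).

h = 2u + 2v - 2w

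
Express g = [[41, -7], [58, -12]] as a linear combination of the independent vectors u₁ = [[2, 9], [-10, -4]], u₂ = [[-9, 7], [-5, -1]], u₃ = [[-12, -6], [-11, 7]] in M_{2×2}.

g = -2u₁ - u₂ - 3u₃

Work in coordinates with respect to the standard basis {E₁₁, E₁₂, E₂₁, E₂₂}.
Solve the system with u₁, u₂, u₃ as columns and g as the right-hand side.
The system has the unique solution (α₁, α₂, α₃) = (-2, -1, -3).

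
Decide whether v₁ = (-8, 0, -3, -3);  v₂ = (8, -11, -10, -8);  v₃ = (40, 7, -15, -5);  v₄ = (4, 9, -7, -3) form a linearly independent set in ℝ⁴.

Row-reduce the matrix whose columns are v₁, v₂, v₃, v₄.
The reduction yields 3 nonzero rows, so the rank is 3.
Since rank 3 < 4, the set is linearly dependent.
Indeed 3v₁ - v₂ + v₃ - 2v₄ = 0.

linearly dependent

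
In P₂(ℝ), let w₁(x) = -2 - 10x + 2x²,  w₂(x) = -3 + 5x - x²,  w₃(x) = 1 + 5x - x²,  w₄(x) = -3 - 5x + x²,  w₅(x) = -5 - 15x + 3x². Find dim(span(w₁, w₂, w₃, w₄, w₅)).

Pass to coordinate vectors with respect to the basis {1, x, x²}.
Form the matrix with w₁, w₂, w₃, w₄, w₅ as columns and reduce.
Reduction leaves 2 leading entries, giving rank 2.
(With 5 elements in a 3-dimensional space the rank is at most 3.)

2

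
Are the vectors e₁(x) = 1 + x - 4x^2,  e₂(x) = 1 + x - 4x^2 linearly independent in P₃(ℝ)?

linearly dependent

Take coordinates with respect to the standard basis {1, x, …, x^3}.
Two of the vectors are equal, giving an immediate dependence.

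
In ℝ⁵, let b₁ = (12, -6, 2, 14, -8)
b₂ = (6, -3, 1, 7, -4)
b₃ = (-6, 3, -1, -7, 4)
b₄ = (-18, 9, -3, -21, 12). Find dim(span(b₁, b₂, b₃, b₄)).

Form the matrix with b₁, b₂, b₃, b₄ as columns and reduce.
There is 1 pivot column, so rank = 1.

1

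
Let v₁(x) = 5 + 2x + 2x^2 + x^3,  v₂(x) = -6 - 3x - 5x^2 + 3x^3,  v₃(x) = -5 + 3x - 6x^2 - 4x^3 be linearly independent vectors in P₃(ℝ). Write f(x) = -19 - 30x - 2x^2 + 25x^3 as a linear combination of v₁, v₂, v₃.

Take coordinate vectors relative to {1, x, …, x^3}.
Write f = α₁v₁ + … + α₃v₃ and equate components.
Back-substitution yields (α₁, α₂, α₃) = (-3, 4, -4).

f = -3v₁ + 4v₂ - 4v₃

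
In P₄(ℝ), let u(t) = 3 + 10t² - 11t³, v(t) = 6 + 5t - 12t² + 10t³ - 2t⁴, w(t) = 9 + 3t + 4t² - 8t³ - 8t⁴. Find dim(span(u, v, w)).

3

Represent each element by its coordinate vector in ℝ⁵.
Form the matrix with u, v, w as columns and reduce.
Exactly 3 pivots survive; hence the rank is 3.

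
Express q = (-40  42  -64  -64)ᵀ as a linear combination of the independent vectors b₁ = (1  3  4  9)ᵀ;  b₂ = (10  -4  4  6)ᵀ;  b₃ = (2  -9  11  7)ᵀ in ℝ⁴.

q = -2b₁ - 3b₂ - 4b₃

Since b₁, b₂, b₃ are independent, the coefficients expressing q are uniquely determined by a linear system.
Back-substitution yields (a₁, a₂, a₃) = (-2, -3, -4).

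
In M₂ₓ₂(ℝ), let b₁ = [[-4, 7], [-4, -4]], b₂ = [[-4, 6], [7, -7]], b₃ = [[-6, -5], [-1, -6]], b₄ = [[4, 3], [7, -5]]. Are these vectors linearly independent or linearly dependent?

linearly independent

Take coordinates with respect to the standard basis {E₁₁, E₁₂, E₂₁, E₂₂}.
The matrix [b₁|b₂|b₃|b₄] has determinant 4800.
A nonzero determinant means the columns are linearly independent.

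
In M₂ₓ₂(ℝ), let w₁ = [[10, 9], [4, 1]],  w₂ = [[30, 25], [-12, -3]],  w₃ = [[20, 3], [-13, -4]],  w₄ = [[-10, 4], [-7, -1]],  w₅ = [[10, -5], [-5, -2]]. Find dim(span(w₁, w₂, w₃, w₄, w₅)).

dim = 3

Pass to coordinate vectors with respect to the basis {E₁₁, E₁₂, E₂₁, E₂₂}.
Row-reduce the 5×4 matrix with these as rows.
Reduction leaves 3 leading entries, giving rank 3.
(With 5 elements in a 4-dimensional space the rank is at most 4.)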